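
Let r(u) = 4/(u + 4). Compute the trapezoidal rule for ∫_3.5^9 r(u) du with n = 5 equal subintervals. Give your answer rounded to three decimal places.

Δu = (9 − 3.5)/5 = 1.1.
r(3.5) = 8/15, r(4.6) = 20/43, r(5.7) = 40/97, r(6.8) = 10/27, r(7.9) = 40/119, r(9) = 4/13.
T_5 = (Δu/2)·[r(u_0) + 2r(u_1) + ... + 2r(u_{4}) + r(u_5)].
Sum ≈ 2.205.

2.205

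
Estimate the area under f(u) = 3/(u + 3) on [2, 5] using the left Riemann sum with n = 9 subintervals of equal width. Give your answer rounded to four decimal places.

1.4482

Δu = (5 − 2)/9 = 1/3.
Left endpoints: 2, 7/3, 8/3, 3, 10/3, 11/3, 4, 13/3, 14/3.
f(2) = 0.6, f(7/3) = 0.5625, f(8/3) = 9/17, f(3) = 0.5, f(10/3) = 9/19, f(11/3) = 0.45, f(4) = 3/7, f(13/3) = 9/22, f(14/3) = 9/23.
Sum = Δu · [f(2) + f(7/3) + f(8/3) + ...].
Sum ≈ 1.4482.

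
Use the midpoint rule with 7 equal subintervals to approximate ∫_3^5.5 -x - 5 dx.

Δx = (5.5 − 3)/7 = 5/14.
Midpoints: 89/28, 99/28, 109/28, 4.25, 129/28, 139/28, 149/28.
f(89/28) = -229/28, f(99/28) = -239/28, f(109/28) = -249/28, f(4.25) = -9.25, f(129/28) = -269/28, f(139/28) = -279/28, f(149/28) = -289/28.
Sum = Δx · [f(89/28) + f(99/28) + f(109/28) + ...].
Sum = -23.125.

-23.125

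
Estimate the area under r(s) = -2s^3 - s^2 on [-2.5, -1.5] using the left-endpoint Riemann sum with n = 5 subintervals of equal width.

15.04

Δs = (-1.5 − (-2.5))/5 = 0.2.
Left endpoints: -2.5, -2.3, -2.1, -1.9, -1.7.
r(-2.5) = 25, r(-2.3) = 19.044, r(-2.1) = 14.112, r(-1.9) = 10.108, r(-1.7) = 6.936.
Sum = Δs · [r(-2.5) + r(-2.3) + r(-2.1) + r(-1.9) + r(-1.7)].
Sum = 15.04.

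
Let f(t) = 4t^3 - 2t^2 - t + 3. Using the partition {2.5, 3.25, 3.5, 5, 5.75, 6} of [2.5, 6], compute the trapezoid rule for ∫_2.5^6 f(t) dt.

Subinterval widths: 0.75, 0.25, 1.5, 0.75, 0.25.
f(2.5) = 50.5, f(3.25) = 115.9375, f(3.5) = 146.5, f(5) = 448, f(5.75) = 691.5625, f(6) = 789.
On each subinterval the trapezoid contributes (Δt_i/2)·[f(t_{i-1}) + f(t_i)].
Sum = 1153.5.

1153.5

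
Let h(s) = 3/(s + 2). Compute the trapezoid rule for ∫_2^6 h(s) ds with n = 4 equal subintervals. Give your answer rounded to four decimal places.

Δs = (6 − 2)/4 = 1.
h(2) = 0.75, h(3) = 0.6, h(4) = 0.5, h(5) = 3/7, h(6) = 0.375.
T_4 = (Δs/2)·[h(s_0) + 2h(s_1) + 2h(s_2) + 2h(s_3) + h(s_4)].
Sum ≈ 2.0911.

2.0911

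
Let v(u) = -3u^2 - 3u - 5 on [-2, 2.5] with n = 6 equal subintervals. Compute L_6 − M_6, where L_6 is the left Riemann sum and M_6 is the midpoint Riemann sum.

5.6953125

L_6 = -43.171875.
M_6 = -48.8671875.
L_6 − M_6 = 5.6953125.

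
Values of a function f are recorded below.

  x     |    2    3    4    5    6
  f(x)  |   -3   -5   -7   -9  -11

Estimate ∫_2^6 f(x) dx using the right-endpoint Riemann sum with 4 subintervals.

-32

Δx = 1.
Sum = 1·[(-5) + (-7) + (-9) + (-11)] = -32.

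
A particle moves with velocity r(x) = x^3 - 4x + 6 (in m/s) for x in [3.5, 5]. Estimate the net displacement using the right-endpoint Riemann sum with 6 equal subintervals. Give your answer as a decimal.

Δx = (5 − 3.5)/6 = 0.25.
Right endpoints: 3.75, 4, 4.25, 4.5, 4.75, 5.
r(3.75) = 43.734375, r(4) = 54, r(4.25) = 65.765625, r(4.5) = 79.125, r(4.75) = 94.171875, r(5) = 111.
Sum = Δx · [r(3.75) + r(4) + r(4.25) + ...].
Sum = 111.94921875.

111.94921875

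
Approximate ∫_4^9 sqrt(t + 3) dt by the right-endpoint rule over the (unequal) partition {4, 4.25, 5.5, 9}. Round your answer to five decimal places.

16.44185

Subinterval widths: 0.25, 1.25, 3.5.
Right endpoints: 4.25, 5.5, 9.
f(4.25) ≈ 2.69258, f(5.5) ≈ 2.91548, f(9) ≈ 3.46410.
Sum = Σ Δt_i · f(t_i).
Sum ≈ 16.44185.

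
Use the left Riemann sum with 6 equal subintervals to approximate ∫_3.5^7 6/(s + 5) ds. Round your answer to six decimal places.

2.130264

Δs = (7 − 3.5)/6 = 7/12.
Left endpoints: 3.5, 49/12, 14/3, 5.25, 35/6, 77/12.
f(3.5) = 12/17, f(49/12) = 72/109, f(14/3) = 18/29, f(5.25) = 24/41, f(35/6) = 36/65, f(77/12) = 72/137.
Sum = Δs · [f(3.5) + f(49/12) + f(14/3) + ...].
Sum ≈ 2.130264.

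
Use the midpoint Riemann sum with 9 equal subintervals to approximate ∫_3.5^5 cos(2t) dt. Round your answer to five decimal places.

-0.60329

Δt = (5 − 3.5)/9 = 1/6.
Midpoints: 43/12, 3.75, 47/12, 49/12, 4.25, 53/12, 55/12, 4.75, 59/12.
f(43/12) ≈ 0.63446, f(3.75) ≈ 0.34664, f(47/12) ≈ 0.02065, f(49/12) ≈ -0.30761, f(4.25) ≈ -0.60201, f(53/12) ≈ -0.83014, f(55/12) ≈ -0.96687, f(4.75) ≈ -0.99717, f(59/12) ≈ -0.91770.
Sum = Δt · [f(43/12) + f(3.75) + f(47/12) + ...].
Sum ≈ -0.60329.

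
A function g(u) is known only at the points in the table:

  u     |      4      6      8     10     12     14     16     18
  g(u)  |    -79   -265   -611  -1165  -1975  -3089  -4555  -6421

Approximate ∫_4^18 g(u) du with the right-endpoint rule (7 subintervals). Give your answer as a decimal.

Δu = 2.
Sum = 2·[(-265) + (-611) + (-1165) + (-1975) + (-3089) + (-4555) + (-6421)] = -36162.

-36162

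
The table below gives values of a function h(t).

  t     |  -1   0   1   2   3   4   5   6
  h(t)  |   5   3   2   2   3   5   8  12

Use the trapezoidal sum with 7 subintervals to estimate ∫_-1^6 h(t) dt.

31.5

Δt = 1.
T_7 = (1/2)·[5 + 2·3 + 2·2 + 2·2 + 2·3 + 2·5 + 2·8 + 12] = 31.5.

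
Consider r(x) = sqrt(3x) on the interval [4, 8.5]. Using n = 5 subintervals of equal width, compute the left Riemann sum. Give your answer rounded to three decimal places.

18.655

Δx = (8.5 − 4)/5 = 0.9.
Left endpoints: 4, 4.9, 5.8, 6.7, 7.6.
r(4) ≈ 3.464, r(4.9) ≈ 3.834, r(5.8) ≈ 4.171, r(6.7) ≈ 4.483, r(7.6) ≈ 4.775.
Sum = Δx · [r(4) + r(4.9) + r(5.8) + r(6.7) + r(7.6)].
Sum ≈ 18.655.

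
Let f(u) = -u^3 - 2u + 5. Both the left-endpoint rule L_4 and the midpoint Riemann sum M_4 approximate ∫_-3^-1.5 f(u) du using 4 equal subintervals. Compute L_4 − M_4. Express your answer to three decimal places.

L_4 ≈ 38.46387.
M_4 ≈ 33.11572.
L_4 − M_4 ≈ 5.348.

5.348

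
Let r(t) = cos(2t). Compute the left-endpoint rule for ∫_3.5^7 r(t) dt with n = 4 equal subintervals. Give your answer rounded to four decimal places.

0.3919

Δt = (7 − 3.5)/4 = 0.875.
Left endpoints: 3.5, 4.375, 5.25, 6.125.
r(3.5) ≈ 0.7539, r(4.375) ≈ -0.7808, r(5.25) ≈ -0.4755, r(6.125) ≈ 0.9504.
Sum = Δt · [r(3.5) + r(4.375) + r(5.25) + r(6.125)].
Sum ≈ 0.3919.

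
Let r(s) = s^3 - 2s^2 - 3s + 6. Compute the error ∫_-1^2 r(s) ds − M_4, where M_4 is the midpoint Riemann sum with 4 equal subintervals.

Exact integral: ∫_-1^2 r(s) ds = 11.25.
M_4 = 11.3203125.
Error = 11.25 − 11.3203125 = -0.0703125.

-0.0703125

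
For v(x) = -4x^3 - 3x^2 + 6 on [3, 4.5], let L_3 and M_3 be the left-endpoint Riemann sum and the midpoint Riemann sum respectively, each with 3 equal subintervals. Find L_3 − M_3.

68.0625

L_3 = -314.625.
M_3 = -382.6875.
L_3 − M_3 = 68.0625.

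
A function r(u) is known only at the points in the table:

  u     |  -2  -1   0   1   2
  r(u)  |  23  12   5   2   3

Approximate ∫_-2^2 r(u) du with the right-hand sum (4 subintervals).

Δu = 1.
Sum = 1·[12 + 5 + 2 + 3] = 22.

22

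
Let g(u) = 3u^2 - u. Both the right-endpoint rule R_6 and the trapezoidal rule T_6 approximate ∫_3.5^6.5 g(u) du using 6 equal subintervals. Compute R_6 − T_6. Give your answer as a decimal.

21.75

R_6 = 238.875.
T_6 = 217.125.
R_6 − T_6 = 21.75.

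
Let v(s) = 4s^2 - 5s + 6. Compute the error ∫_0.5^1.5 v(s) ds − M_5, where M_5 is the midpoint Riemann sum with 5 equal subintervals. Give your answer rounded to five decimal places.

0.01333

Exact integral: ∫_0.5^1.5 v(s) ds ≈ 5.3333333.
M_5 = 5.32.
Error ≈ 5.3333333 − 5.32 ≈ 0.01333.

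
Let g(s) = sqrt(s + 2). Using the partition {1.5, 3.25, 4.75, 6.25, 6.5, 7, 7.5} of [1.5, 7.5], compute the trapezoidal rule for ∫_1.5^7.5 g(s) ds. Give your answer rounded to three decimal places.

Subinterval widths: 1.75, 1.5, 1.5, 0.25, 0.5, 0.5.
g(1.5) ≈ 1.871, g(3.25) ≈ 2.291, g(4.75) ≈ 2.598, g(6.25) ≈ 2.872, g(6.5) ≈ 2.915, g(7) ≈ 3.000, g(7.5) ≈ 3.082.
On each subinterval the trapezoid contributes (Δs_i/2)·[g(s_{i-1}) + g(s_i)].
Sum ≈ 15.135.

15.135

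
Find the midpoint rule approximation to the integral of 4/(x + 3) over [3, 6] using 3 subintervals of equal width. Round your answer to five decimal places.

Δx = (6 − 3)/3 = 1.
Midpoints: 3.5, 4.5, 5.5.
f(3.5) = 8/13, f(4.5) = 8/15, f(5.5) = 8/17.
Sum = Δx · [f(3.5) + f(4.5) + f(5.5)].
Sum ≈ 1.61931.

1.61931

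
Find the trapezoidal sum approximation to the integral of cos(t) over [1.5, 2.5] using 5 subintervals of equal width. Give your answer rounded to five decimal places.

-0.39769

Δt = (2.5 − 1.5)/5 = 0.2.
f(1.5) ≈ 0.07074, f(1.7) ≈ -0.12884, f(1.9) ≈ -0.32329, f(2.1) ≈ -0.50485, f(2.3) ≈ -0.66628, f(2.5) ≈ -0.80114.
T_5 = (Δt/2)·[f(t_0) + 2f(t_1) + ... + 2f(t_{4}) + f(t_5)].
Sum ≈ -0.39769.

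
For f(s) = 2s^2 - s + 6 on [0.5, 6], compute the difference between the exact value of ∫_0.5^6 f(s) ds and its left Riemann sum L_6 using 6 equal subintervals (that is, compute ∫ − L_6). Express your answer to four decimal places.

28.7095

Exact integral: ∫_0.5^6 f(s) ds ≈ 159.041667.
L_6 ≈ 130.332176.
Error ≈ 159.041667 − 130.332176 ≈ 28.7095.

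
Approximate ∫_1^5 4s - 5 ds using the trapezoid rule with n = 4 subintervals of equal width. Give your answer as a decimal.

28

Δs = (5 − 1)/4 = 1.
f(1) = -1, f(2) = 3, f(3) = 7, f(4) = 11, f(5) = 15.
T_4 = (Δs/2)·[f(s_0) + 2f(s_1) + 2f(s_2) + 2f(s_3) + f(s_4)].
Sum = 28.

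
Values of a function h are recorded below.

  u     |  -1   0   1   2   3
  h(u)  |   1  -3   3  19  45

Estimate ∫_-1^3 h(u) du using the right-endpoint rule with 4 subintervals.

Δu = 1.
Sum = 1·[(-3) + 3 + 19 + 45] = 64.

64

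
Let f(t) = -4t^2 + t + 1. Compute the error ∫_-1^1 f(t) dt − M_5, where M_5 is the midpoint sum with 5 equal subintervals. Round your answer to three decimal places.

-0.107

Exact integral: ∫_-1^1 f(t) dt ≈ -0.66667.
M_5 = -0.56.
Error ≈ -0.66667 − (-0.56) ≈ -0.107.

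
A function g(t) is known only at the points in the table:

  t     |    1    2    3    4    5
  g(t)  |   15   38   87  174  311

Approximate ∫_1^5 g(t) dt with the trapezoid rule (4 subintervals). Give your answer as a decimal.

462

Δt = 1.
T_4 = (1/2)·[15 + 2·38 + 2·87 + 2·174 + 311] = 462.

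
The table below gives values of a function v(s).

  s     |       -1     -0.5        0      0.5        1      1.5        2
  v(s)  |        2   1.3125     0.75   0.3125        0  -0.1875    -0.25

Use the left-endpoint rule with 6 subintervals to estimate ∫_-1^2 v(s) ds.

Δs = 0.5.
Sum = 0.5·[2 + 1.3125 + 0.75 + 0.3125 + 0 + (-0.1875)] = 2.09375.

2.09375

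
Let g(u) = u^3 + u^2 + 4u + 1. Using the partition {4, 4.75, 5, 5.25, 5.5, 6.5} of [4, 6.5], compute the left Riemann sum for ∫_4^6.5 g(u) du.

Subinterval widths: 0.75, 0.25, 0.25, 0.25, 1.
Left endpoints: 4, 4.75, 5, 5.25, 5.5.
g(4) = 97, g(4.75) = 149.734375, g(5) = 171, g(5.25) = 194.265625, g(5.5) = 219.625.
Sum = Σ Δu_i · g(u_i).
Sum = 421.125.

421.125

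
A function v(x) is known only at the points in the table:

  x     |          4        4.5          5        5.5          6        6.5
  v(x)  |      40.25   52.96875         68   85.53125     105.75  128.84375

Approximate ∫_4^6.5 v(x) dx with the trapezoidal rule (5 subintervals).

198.3984375

Δx = 0.5.
T_5 = (0.5/2)·[40.25 + 2·52.96875 + 2·68 + 2·85.53125 + 2·105.75 + 128.84375] = 198.3984375.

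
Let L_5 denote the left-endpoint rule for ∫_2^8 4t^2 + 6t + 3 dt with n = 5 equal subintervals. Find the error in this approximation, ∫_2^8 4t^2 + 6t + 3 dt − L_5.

Exact integral: ∫_2^8 f(t) dt = 870.
L_5 = 710.16.
Error = 870 − 710.16 = 159.84.

159.84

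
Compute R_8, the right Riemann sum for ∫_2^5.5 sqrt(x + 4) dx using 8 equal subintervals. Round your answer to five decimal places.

9.86042

Δx = (5.5 − 2)/8 = 0.4375.
Right endpoints: 2.4375, 2.875, 3.3125, 3.75, 4.1875, 4.625, 5.0625, 5.5.
f(2.4375) ≈ 2.53722, f(2.875) ≈ 2.62202, f(3.3125) ≈ 2.70416, f(3.75) ≈ 2.78388, f(4.1875) ≈ 2.86138, f(4.625) ≈ 2.93684, f(5.0625) ≈ 3.01040, f(5.5) ≈ 3.08221.
Sum = Δx · [f(2.4375) + f(2.875) + f(3.3125) + ...].
Sum ≈ 9.86042.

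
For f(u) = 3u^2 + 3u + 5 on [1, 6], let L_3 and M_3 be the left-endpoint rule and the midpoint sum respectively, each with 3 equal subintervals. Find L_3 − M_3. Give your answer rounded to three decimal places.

L_3 ≈ 199.44444.
M_3 ≈ 289.02778.
L_3 − M_3 ≈ -89.583.

-89.583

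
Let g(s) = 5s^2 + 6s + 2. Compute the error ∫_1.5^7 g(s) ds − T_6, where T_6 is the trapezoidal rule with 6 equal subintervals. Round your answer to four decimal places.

Exact integral: ∫_1.5^7 g(s) ds ≈ 717.291667.
T_6 ≈ 721.142940.
Error ≈ 717.291667 − 721.142940 ≈ -3.8513.

-3.8513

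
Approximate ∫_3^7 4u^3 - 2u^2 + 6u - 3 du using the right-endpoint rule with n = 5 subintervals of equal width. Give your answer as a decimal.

Δu = (7 − 3)/5 = 0.8.
Right endpoints: 3.8, 4.6, 5.4, 6.2, 7.
f(3.8) = 210.408, f(4.6) = 371.624, f(5.4) = 600.936, f(6.2) = 910.632, f(7) = 1313.
Sum = Δu · [f(3.8) + f(4.6) + f(5.4) + f(6.2) + f(7)].
Sum = 2725.28.

2725.28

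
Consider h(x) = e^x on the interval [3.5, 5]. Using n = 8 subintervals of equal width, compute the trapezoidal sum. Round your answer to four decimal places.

115.6353

Δx = (5 − 3.5)/8 = 0.1875.
h(3.5) ≈ 33.1155, h(3.6875) ≈ 39.9449, h(3.875) ≈ 48.1827, h(4.0625) ≈ 58.1194, h(4.25) ≈ 70.1054, h(4.4375) ≈ 84.5633, h(4.625) ≈ 102.0028, h(4.8125) ≈ 123.0388, h(5) ≈ 148.4132.
T_8 = (Δx/2)·[h(x_0) + 2h(x_1) + ... + 2h(x_{7}) + h(x_8)].
Sum ≈ 115.6353.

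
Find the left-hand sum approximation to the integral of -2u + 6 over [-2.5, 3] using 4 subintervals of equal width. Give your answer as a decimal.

Δu = (3 − (-2.5))/4 = 1.375.
Left endpoints: -2.5, -1.125, 0.25, 1.625.
f(-2.5) = 11, f(-1.125) = 8.25, f(0.25) = 5.5, f(1.625) = 2.75.
Sum = Δu · [f(-2.5) + f(-1.125) + f(0.25) + f(1.625)].
Sum = 37.8125.

37.8125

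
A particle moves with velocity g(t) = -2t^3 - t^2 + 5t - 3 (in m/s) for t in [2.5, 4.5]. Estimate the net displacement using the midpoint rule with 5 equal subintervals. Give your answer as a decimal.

Δt = (4.5 − 2.5)/5 = 0.4.
Midpoints: 2.7, 3.1, 3.5, 3.9, 4.3.
g(2.7) = -36.156, g(3.1) = -56.692, g(3.5) = -83.5, g(3.9) = -117.348, g(4.3) = -159.004.
Sum = Δt · [g(2.7) + g(3.1) + g(3.5) + g(3.9) + g(4.3)].
Sum = -181.08.

-181.08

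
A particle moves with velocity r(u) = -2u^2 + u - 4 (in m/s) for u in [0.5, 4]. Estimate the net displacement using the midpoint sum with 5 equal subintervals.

Δu = (4 − 0.5)/5 = 0.7.
Midpoints: 0.85, 1.55, 2.25, 2.95, 3.65.
r(0.85) = -4.595, r(1.55) = -7.255, r(2.25) = -11.875, r(2.95) = -18.455, r(3.65) = -26.995.
Sum = Δu · [r(0.85) + r(1.55) + r(2.25) + r(2.95) + r(3.65)].
Sum = -48.4225.

-48.4225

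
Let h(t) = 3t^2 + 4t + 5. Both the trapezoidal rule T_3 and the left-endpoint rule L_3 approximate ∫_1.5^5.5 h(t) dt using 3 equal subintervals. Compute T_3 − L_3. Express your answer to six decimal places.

66.666667

T_3 ≈ 242.55555556.
L_3 ≈ 175.88888889.
T_3 − L_3 ≈ 66.666667.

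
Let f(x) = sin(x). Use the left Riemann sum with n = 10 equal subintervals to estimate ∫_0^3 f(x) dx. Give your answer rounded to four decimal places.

Δx = (3 − 0)/10 = 0.3.
Left endpoints: 0, 0.3, 0.6, 0.9, 1.2, 1.5, 1.8, 2.1, 2.4, 2.7.
f(0) ≈ 0.0000, f(0.3) ≈ 0.2955, f(0.6) ≈ 0.5646, f(0.9) ≈ 0.7833, f(1.2) ≈ 0.9320, f(1.5) ≈ 0.9975, f(1.8) ≈ 0.9738, f(2.1) ≈ 0.8632, f(2.4) ≈ 0.6755, f(2.7) ≈ 0.4274.
Sum = Δx · [f(0) + f(0.3) + f(0.6) + ...].
Sum ≈ 1.9539.

1.9539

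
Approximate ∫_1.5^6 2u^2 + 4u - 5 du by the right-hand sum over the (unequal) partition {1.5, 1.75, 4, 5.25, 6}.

255.9375

Subinterval widths: 0.25, 2.25, 1.25, 0.75.
Right endpoints: 1.75, 4, 5.25, 6.
f(1.75) = 8.125, f(4) = 43, f(5.25) = 71.125, f(6) = 91.
Sum = Σ Δu_i · f(u_i).
Sum = 255.9375.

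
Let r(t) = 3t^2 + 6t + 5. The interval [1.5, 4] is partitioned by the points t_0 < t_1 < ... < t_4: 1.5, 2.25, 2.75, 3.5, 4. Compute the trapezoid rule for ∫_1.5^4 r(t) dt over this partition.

Subinterval widths: 0.75, 0.5, 0.75, 0.5.
r(1.5) = 20.75, r(2.25) = 33.6875, r(2.75) = 44.1875, r(3.5) = 62.75, r(4) = 77.
On each subinterval the trapezoid contributes (Δt_i/2)·[r(t_{i-1}) + r(t_i)].
Sum = 114.921875.

114.921875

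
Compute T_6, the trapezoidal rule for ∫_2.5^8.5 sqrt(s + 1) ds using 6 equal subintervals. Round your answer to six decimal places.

Δs = (8.5 − 2.5)/6 = 1.
f(2.5) ≈ 1.870829, f(3.5) ≈ 2.121320, f(4.5) ≈ 2.345208, f(5.5) ≈ 2.549510, f(6.5) ≈ 2.738613, f(7.5) ≈ 2.915476, f(8.5) ≈ 3.082207.
T_6 = (Δs/2)·[f(s_0) + 2f(s_1) + ... + 2f(s_{5}) + f(s_6)].
Sum ≈ 15.146645.

15.146645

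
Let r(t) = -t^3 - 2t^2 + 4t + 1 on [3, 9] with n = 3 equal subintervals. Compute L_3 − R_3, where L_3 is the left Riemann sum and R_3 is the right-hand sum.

L_3 = -1196.
R_3 = -2840.
L_3 − R_3 = 1644.

1644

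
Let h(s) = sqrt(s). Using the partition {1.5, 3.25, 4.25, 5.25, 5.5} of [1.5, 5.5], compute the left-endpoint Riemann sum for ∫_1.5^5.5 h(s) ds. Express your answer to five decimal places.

Subinterval widths: 1.75, 1, 1, 0.25.
Left endpoints: 1.5, 3.25, 4.25, 5.25.
h(1.5) ≈ 1.22474, h(3.25) ≈ 1.80278, h(4.25) ≈ 2.06155, h(5.25) ≈ 2.29129.
Sum = Σ Δs_i · h(s_i).
Sum ≈ 6.58045.

6.58045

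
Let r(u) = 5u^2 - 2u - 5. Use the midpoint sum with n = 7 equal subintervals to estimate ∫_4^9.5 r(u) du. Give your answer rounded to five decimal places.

Δu = (9.5 − 4)/7 = 11/14.
Midpoints: 123/28, 145/28, 167/28, 6.75, 211/28, 233/28, 255/28.
r(123/28) = 64837/784, r(145/28) = 93085/784, r(167/28) = 126173/784, r(6.75) = 209.3125, r(211/28) = 206869/784, r(233/28) = 254477/784, r(255/28) = 306925/784.
Sum = Δu · [r(123/28) + r(145/28) + r(167/28) + ...].
Sum ≈ 1219.12691.

1219.12691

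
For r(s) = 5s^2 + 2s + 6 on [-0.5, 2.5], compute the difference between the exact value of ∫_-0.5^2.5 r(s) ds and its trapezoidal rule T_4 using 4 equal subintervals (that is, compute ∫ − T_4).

Exact integral: ∫_-0.5^2.5 r(s) ds = 50.25.
T_4 = 51.65625.
Error = 50.25 − 51.65625 = -1.40625.

-1.40625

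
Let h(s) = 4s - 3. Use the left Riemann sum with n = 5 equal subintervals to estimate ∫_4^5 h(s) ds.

Δs = (5 − 4)/5 = 0.2.
Left endpoints: 4, 4.2, 4.4, 4.6, 4.8.
h(4) = 13, h(4.2) = 13.8, h(4.4) = 14.6, h(4.6) = 15.4, h(4.8) = 16.2.
Sum = Δs · [h(4) + h(4.2) + h(4.4) + h(4.6) + h(4.8)].
Sum = 14.6.

14.6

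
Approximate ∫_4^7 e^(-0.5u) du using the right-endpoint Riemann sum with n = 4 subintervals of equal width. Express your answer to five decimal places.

0.17331

Δu = (7 − 4)/4 = 0.75.
Right endpoints: 4.75, 5.5, 6.25, 7.
f(4.75) ≈ 0.09301, f(5.5) ≈ 0.06393, f(6.25) ≈ 0.04394, f(7) ≈ 0.03020.
Sum = Δu · [f(4.75) + f(5.5) + f(6.25) + f(7)].
Sum ≈ 0.17331.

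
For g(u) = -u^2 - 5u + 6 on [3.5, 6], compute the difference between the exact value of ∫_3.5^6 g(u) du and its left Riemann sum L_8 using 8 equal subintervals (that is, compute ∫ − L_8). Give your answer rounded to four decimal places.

Exact integral: ∫_3.5^6 g(u) du ≈ -102.083333.
L_8 ≈ -96.459961.
Error ≈ -102.083333 − (-96.459961) ≈ -5.6234.

-5.6234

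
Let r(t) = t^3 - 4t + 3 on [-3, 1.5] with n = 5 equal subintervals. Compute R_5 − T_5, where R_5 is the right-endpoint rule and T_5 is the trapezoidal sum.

5.56875

R_5 = 12.2175.
T_5 = 6.64875.
R_5 − T_5 = 5.56875.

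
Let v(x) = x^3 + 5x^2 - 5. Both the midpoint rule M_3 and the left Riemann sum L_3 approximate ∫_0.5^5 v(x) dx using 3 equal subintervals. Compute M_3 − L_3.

M_3 = 330.6796875.
L_3 = 177.75.
M_3 − L_3 = 152.9296875.

152.9296875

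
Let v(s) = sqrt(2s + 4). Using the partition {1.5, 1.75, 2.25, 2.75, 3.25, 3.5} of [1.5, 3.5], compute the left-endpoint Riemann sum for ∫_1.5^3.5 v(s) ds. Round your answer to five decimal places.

5.83968

Subinterval widths: 0.25, 0.5, 0.5, 0.5, 0.25.
Left endpoints: 1.5, 1.75, 2.25, 2.75, 3.25.
v(1.5) ≈ 2.64575, v(1.75) ≈ 2.73861, v(2.25) ≈ 2.91548, v(2.75) ≈ 3.08221, v(3.25) ≈ 3.24037.
Sum = Σ Δs_i · v(s_i).
Sum ≈ 5.83968.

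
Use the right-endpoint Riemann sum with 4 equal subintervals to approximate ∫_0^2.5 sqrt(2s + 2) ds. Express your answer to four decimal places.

5.6049

Δs = (2.5 − 0)/4 = 0.625.
Right endpoints: 0.625, 1.25, 1.875, 2.5.
f(0.625) ≈ 1.8028, f(1.25) ≈ 2.1213, f(1.875) ≈ 2.3979, f(2.5) ≈ 2.6458.
Sum = Δs · [f(0.625) + f(1.25) + f(1.875) + f(2.5)].
Sum ≈ 5.6049.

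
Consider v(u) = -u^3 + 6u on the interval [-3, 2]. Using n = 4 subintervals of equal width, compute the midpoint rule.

0.2734375

Δu = (2 − (-3))/4 = 1.25.
Midpoints: -2.375, -1.125, 0.125, 1.375.
v(-2.375) = -437/512, v(-1.125) = -2727/512, v(0.125) = 383/512, v(1.375) = 2893/512.
Sum = Δu · [v(-2.375) + v(-1.125) + v(0.125) + v(1.375)].
Sum = 0.2734375.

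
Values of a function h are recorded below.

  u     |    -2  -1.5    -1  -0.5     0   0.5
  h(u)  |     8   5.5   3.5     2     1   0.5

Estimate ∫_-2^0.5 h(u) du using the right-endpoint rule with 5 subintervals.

6.25

Δu = 0.5.
Sum = 0.5·[5.5 + 3.5 + 2 + 1 + 0.5] = 6.25.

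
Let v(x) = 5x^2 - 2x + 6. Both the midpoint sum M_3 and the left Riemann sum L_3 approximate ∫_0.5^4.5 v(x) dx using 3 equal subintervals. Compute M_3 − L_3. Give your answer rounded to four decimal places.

M_3 ≈ 152.703704.
L_3 ≈ 100.259259.
M_3 − L_3 ≈ 52.4444.

52.4444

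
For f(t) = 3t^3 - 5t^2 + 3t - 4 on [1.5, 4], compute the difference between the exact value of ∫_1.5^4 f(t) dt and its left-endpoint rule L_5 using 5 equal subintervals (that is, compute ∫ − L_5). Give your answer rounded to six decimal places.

Exact integral: ∫_1.5^4 f(t) dt ≈ 97.78645833.
L_5 = 69.6875.
Error ≈ 97.78645833 − 69.6875 ≈ 28.098958.

28.098958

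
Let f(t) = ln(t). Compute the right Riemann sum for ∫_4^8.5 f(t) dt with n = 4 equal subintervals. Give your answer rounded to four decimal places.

8.5555

Δt = (8.5 − 4)/4 = 1.125.
Right endpoints: 5.125, 6.25, 7.375, 8.5.
f(5.125) ≈ 1.6341, f(6.25) ≈ 1.8326, f(7.375) ≈ 1.9981, f(8.5) ≈ 2.1401.
Sum = Δt · [f(5.125) + f(6.25) + f(7.375) + f(8.5)].
Sum ≈ 8.5555.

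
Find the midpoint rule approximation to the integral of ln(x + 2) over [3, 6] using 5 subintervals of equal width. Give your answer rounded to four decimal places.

Δx = (6 − 3)/5 = 0.6.
Midpoints: 3.3, 3.9, 4.5, 5.1, 5.7.
f(3.3) ≈ 1.6677, f(3.9) ≈ 1.7750, f(4.5) ≈ 1.8718, f(5.1) ≈ 1.9601, f(5.7) ≈ 2.0412.
Sum = Δx · [f(3.3) + f(3.9) + f(4.5) + f(5.1) + f(5.7)].
Sum ≈ 5.5895.

5.5895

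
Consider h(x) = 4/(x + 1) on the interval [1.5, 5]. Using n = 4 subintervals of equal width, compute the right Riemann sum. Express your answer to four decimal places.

Δx = (5 − 1.5)/4 = 0.875.
Right endpoints: 2.375, 3.25, 4.125, 5.
h(2.375) = 32/27, h(3.25) = 16/17, h(4.125) = 32/41, h(5) = 2/3.
Sum = Δx · [h(2.375) + h(3.25) + h(4.125) + h(5)].
Sum ≈ 3.1268.

3.1268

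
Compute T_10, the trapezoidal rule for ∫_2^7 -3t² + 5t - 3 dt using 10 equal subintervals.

Δt = (7 − 2)/10 = 0.5.
f(2) = -5, f(2.5) = -9.25, f(3) = -15, f(3.5) = -22.25, f(4) = -31, f(4.5) = -41.25, f(5) = -53, f(5.5) = -66.25, f(6) = -81, f(6.5) = -97.25, f(7) = -115.
T_10 = (Δt/2)·[f(t_0) + 2f(t_1) + ... + 2f(t_{9}) + f(t_10)].
Sum = -238.125.

-238.125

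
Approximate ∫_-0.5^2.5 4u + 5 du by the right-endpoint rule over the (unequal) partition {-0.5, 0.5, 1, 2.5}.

34

Subinterval widths: 1, 0.5, 1.5.
Right endpoints: 0.5, 1, 2.5.
f(0.5) = 7, f(1) = 9, f(2.5) = 15.
Sum = Σ Δu_i · f(u_i).
Sum = 34.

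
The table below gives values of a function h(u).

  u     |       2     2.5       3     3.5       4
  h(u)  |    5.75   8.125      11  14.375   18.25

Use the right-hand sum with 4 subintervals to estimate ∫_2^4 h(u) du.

Δu = 0.5.
Sum = 0.5·[8.125 + 11 + 14.375 + 18.25] = 25.875.

25.875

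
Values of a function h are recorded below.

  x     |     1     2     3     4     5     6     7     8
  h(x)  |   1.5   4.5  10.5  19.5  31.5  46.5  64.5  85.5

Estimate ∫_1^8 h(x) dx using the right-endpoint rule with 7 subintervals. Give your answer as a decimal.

Δx = 1.
Sum = 1·[4.5 + 10.5 + 19.5 + 31.5 + 46.5 + 64.5 + 85.5] = 262.5.

262.5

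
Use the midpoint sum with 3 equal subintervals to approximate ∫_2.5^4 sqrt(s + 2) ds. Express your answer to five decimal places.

Δs = (4 − 2.5)/3 = 0.5.
Midpoints: 2.75, 3.25, 3.75.
f(2.75) ≈ 2.17945, f(3.25) ≈ 2.29129, f(3.75) ≈ 2.39792.
Sum = Δs · [f(2.75) + f(3.25) + f(3.75)].
Sum ≈ 3.43433.

3.43433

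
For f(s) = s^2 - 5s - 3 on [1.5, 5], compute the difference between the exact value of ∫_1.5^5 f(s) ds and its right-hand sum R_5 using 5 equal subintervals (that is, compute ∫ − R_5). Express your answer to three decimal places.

-2.123

Exact integral: ∫_1.5^5 f(s) ds ≈ -26.83333.
R_5 = -24.71.
Error ≈ -26.83333 − (-24.71) ≈ -2.123.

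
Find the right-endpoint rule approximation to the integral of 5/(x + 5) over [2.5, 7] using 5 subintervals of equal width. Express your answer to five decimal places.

2.24117

Δx = (7 − 2.5)/5 = 0.9.
Right endpoints: 3.4, 4.3, 5.2, 6.1, 7.
f(3.4) = 25/42, f(4.3) = 50/93, f(5.2) = 25/51, f(6.1) = 50/111, f(7) = 5/12.
Sum = Δx · [f(3.4) + f(4.3) + f(5.2) + f(6.1) + f(7)].
Sum ≈ 2.24117.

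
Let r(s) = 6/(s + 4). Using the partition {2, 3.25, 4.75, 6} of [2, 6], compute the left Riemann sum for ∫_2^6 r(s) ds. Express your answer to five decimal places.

3.34852

Subinterval widths: 1.25, 1.5, 1.25.
Left endpoints: 2, 3.25, 4.75.
r(2) = 1, r(3.25) = 24/29, r(4.75) = 24/35.
Sum = Σ Δs_i · r(s_i).
Sum ≈ 3.34852.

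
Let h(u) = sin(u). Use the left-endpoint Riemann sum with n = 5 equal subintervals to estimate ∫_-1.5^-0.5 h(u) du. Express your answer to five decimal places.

Δu = (-0.5 − (-1.5))/5 = 0.2.
Left endpoints: -1.5, -1.3, -1.1, -0.9, -0.7.
h(-1.5) ≈ -0.99749, h(-1.3) ≈ -0.96356, h(-1.1) ≈ -0.89121, h(-0.9) ≈ -0.78333, h(-0.7) ≈ -0.64422.
Sum = Δu · [h(-1.5) + h(-1.3) + h(-1.1) + h(-0.9) + h(-0.7)].
Sum ≈ -0.85596.

-0.85596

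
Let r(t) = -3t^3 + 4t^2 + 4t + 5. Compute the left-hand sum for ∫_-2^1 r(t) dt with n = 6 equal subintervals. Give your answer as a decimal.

40.0625

Δt = (1 − (-2))/6 = 0.5.
Left endpoints: -2, -1.5, -1, -0.5, 0, 0.5.
r(-2) = 37, r(-1.5) = 18.125, r(-1) = 8, r(-0.5) = 4.375, r(0) = 5, r(0.5) = 7.625.
Sum = Δt · [r(-2) + r(-1.5) + r(-1) + ...].
Sum = 40.0625.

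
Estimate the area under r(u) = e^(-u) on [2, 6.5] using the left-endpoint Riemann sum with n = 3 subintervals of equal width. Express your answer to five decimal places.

Δu = (6.5 − 2)/3 = 1.5.
Left endpoints: 2, 3.5, 5.
r(2) ≈ 0.13534, r(3.5) ≈ 0.03020, r(5) ≈ 0.00674.
Sum = Δu · [r(2) + r(3.5) + r(5)].
Sum ≈ 0.25841.

0.25841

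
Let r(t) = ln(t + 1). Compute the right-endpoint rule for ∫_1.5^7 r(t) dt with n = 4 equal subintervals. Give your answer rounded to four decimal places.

Δt = (7 − 1.5)/4 = 1.375.
Right endpoints: 2.875, 4.25, 5.625, 7.
r(2.875) ≈ 1.3545, r(4.25) ≈ 1.6582, r(5.625) ≈ 1.8909, r(7) ≈ 2.0794.
Sum = Δt · [r(2.875) + r(4.25) + r(5.625) + r(7)].
Sum ≈ 9.6017.

9.6017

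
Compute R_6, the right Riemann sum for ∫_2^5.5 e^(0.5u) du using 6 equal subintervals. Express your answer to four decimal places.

29.8013

Δu = (5.5 − 2)/6 = 7/12.
Right endpoints: 31/12, 19/6, 3.75, 13/3, 59/12, 5.5.
f(31/12) ≈ 3.6388, f(19/6) ≈ 4.8712, f(3.75) ≈ 6.5208, f(13/3) ≈ 8.7291, f(59/12) ≈ 11.6853, f(5.5) ≈ 15.6426.
Sum = Δu · [f(31/12) + f(19/6) + f(3.75) + ...].
Sum ≈ 29.8013.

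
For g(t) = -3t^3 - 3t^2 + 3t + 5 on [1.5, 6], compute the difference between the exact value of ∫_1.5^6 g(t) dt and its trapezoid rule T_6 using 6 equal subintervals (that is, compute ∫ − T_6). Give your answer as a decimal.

15.50390625

Exact integral: ∫_1.5^6 g(t) dt = -1107.703125.
T_6 = -1123.20703125.
Error = -1107.703125 − (-1123.20703125) = 15.50390625.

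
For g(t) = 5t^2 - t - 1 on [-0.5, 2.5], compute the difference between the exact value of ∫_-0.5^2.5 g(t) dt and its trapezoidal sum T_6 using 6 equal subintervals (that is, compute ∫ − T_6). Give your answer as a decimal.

-0.625

Exact integral: ∫_-0.5^2.5 g(t) dt = 20.25.
T_6 = 20.875.
Error = 20.25 − 20.875 = -0.625.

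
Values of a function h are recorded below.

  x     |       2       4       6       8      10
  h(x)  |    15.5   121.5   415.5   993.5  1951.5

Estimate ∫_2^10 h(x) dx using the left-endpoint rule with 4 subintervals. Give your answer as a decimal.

Δx = 2.
Sum = 2·[15.5 + 121.5 + 415.5 + 993.5] = 3092.

3092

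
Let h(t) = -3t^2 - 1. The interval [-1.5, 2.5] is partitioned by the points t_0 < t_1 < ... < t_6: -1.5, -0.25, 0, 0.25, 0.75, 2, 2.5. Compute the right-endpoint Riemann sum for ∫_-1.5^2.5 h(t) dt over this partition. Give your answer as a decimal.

-29.5

Subinterval widths: 1.25, 0.25, 0.25, 0.5, 1.25, 0.5.
Right endpoints: -0.25, 0, 0.25, 0.75, 2, 2.5.
h(-0.25) = -1.1875, h(0) = -1, h(0.25) = -1.1875, h(0.75) = -2.6875, h(2) = -13, h(2.5) = -19.75.
Sum = Σ Δt_i · h(t_i).
Sum = -29.5.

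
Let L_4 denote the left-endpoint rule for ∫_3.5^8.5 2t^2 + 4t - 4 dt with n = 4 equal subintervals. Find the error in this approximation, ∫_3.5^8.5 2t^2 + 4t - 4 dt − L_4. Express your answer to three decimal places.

Exact integral: ∫_3.5^8.5 f(t) dt ≈ 480.83333.
L_4 = 395.9375.
Error ≈ 480.83333 − 395.9375 ≈ 84.896.

84.896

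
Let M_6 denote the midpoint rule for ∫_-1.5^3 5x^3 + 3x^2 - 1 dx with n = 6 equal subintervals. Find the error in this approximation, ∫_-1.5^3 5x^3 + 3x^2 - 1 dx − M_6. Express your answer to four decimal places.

Exact integral: ∫_-1.5^3 f(x) dx = 120.796875.
M_6 ≈ 117.791016.
Error ≈ 120.796875 − 117.791016 ≈ 3.0059.

3.0059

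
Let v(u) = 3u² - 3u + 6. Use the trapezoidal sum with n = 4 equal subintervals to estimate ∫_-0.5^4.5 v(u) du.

95.15625

Δu = (4.5 − (-0.5))/4 = 1.25.
v(-0.5) = 8.25, v(0.75) = 5.4375, v(2) = 12, v(3.25) = 27.9375, v(4.5) = 53.25.
T_4 = (Δu/2)·[v(u_0) + 2v(u_1) + 2v(u_2) + 2v(u_3) + v(u_4)].
Sum = 95.15625.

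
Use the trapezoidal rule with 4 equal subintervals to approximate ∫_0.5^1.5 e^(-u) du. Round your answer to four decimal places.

Δu = (1.5 − 0.5)/4 = 0.25.
f(0.5) ≈ 0.6065, f(0.75) ≈ 0.4724, f(1) ≈ 0.3679, f(1.25) ≈ 0.2865, f(1.5) ≈ 0.2231.
T_4 = (Δu/2)·[f(u_0) + 2f(u_1) + 2f(u_2) + 2f(u_3) + f(u_4)].
Sum ≈ 0.3854.

0.3854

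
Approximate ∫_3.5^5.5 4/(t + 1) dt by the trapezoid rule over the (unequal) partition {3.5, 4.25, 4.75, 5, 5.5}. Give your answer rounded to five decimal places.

Subinterval widths: 0.75, 0.5, 0.25, 0.5.
f(3.5) = 8/9, f(4.25) = 16/21, f(4.75) = 16/23, f(5) = 2/3, f(5.5) = 8/13.
On each subinterval the trapezoid contributes (Δt_i/2)·[f(t_{i-1}) + f(t_i)].
Sum ≈ 1.47424.

1.47424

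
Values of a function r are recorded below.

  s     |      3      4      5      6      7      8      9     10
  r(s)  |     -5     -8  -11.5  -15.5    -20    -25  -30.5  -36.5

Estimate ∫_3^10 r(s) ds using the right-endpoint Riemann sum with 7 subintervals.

Δs = 1.
Sum = 1·[(-8) + (-11.5) + (-15.5) + (-20) + (-25) + (-30.5) + (-36.5)] = -147.

-147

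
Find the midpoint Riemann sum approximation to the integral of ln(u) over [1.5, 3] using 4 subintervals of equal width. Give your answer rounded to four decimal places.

1.1896

Δu = (3 − 1.5)/4 = 0.375.
Midpoints: 1.6875, 2.0625, 2.4375, 2.8125.
f(1.6875) ≈ 0.5232, f(2.0625) ≈ 0.7239, f(2.4375) ≈ 0.8910, f(2.8125) ≈ 1.0341.
Sum = Δu · [f(1.6875) + f(2.0625) + f(2.4375) + f(2.8125)].
Sum ≈ 1.1896.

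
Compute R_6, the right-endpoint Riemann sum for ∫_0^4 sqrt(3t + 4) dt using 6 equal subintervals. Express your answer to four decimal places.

13.0973

Δt = (4 − 0)/6 = 2/3.
Right endpoints: 2/3, 4/3, 2, 8/3, 10/3, 4.
f(2/3) ≈ 2.4495, f(4/3) ≈ 2.8284, f(2) ≈ 3.1623, f(8/3) ≈ 3.4641, f(10/3) ≈ 3.7417, f(4) ≈ 4.0000.
Sum = Δt · [f(2/3) + f(4/3) + f(2) + ...].
Sum ≈ 13.0973.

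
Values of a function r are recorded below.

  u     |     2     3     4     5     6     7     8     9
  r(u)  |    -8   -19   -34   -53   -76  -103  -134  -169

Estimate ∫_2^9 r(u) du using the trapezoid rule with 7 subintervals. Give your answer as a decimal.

-507.5

Δu = 1.
T_7 = (1/2)·[(-8) + 2·(-19) + 2·(-34) + 2·(-53) + 2·(-76) + 2·(-103) + 2·(-134) + (-169)] = -507.5.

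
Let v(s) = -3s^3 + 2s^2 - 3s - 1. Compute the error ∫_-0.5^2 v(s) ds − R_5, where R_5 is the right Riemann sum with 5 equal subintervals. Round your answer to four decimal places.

6.5885

Exact integral: ∫_-0.5^2 v(s) ds ≈ -14.661458.
R_5 = -21.25.
Error ≈ -14.661458 − (-21.25) ≈ 6.5885.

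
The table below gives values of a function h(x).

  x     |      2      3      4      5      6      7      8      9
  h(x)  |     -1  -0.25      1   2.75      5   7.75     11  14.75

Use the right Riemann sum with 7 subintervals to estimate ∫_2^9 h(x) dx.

Δx = 1.
Sum = 1·[(-0.25) + 1 + 2.75 + 5 + 7.75 + 11 + 14.75] = 42.

42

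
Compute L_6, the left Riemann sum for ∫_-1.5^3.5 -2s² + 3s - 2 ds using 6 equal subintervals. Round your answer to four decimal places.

-24.9074

Δs = (3.5 − (-1.5))/6 = 5/6.
Left endpoints: -1.5, -2/3, 1/6, 1, 11/6, 8/3.
f(-1.5) = -11, f(-2/3) = -44/9, f(1/6) = -14/9, f(1) = -1, f(11/6) = -29/9, f(8/3) = -74/9.
Sum = Δs · [f(-1.5) + f(-2/3) + f(1/6) + ...].
Sum ≈ -24.9074.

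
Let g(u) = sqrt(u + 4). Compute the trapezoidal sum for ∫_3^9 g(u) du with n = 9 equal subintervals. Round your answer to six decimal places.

Δu = (9 − 3)/9 = 2/3.
g(3) ≈ 2.645751, g(11/3) ≈ 2.768875, g(13/3) ≈ 2.886751, g(5) ≈ 3.000000, g(17/3) ≈ 3.109126, g(19/3) ≈ 3.214550, g(7) ≈ 3.316625, g(23/3) ≈ 3.415650, g(25/3) ≈ 3.511885, g(9) ≈ 3.605551.
T_9 = (Δu/2)·[g(u_0) + 2g(u_1) + ... + 2g(u_{8}) + g(u_9)].
Sum ≈ 18.899409.

18.899409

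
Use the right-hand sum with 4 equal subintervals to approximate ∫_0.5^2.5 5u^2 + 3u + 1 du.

46.25

Δu = (2.5 − 0.5)/4 = 0.5.
Right endpoints: 1, 1.5, 2, 2.5.
f(1) = 9, f(1.5) = 16.75, f(2) = 27, f(2.5) = 39.75.
Sum = Δu · [f(1) + f(1.5) + f(2) + f(2.5)].
Sum = 46.25.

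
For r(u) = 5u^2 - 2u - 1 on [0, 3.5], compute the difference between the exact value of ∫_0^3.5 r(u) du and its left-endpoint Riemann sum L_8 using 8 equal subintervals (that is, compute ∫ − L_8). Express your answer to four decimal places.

Exact integral: ∫_0^3.5 r(u) du ≈ 55.708333.
L_8 ≈ 44.399414.
Error ≈ 55.708333 − 44.399414 ≈ 11.3089.

11.3089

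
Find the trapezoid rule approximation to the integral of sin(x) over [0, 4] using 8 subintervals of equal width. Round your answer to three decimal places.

1.619

Δx = (4 − 0)/8 = 0.5.
f(0) ≈ 0.000, f(0.5) ≈ 0.479, f(1) ≈ 0.841, f(1.5) ≈ 0.997, f(2) ≈ 0.909, f(2.5) ≈ 0.598, f(3) ≈ 0.141, f(3.5) ≈ -0.351, f(4) ≈ -0.757.
T_8 = (Δx/2)·[f(x_0) + 2f(x_1) + ... + 2f(x_{7}) + f(x_8)].
Sum ≈ 1.619.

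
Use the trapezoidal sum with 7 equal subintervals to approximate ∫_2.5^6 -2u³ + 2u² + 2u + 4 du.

Δu = (6 − 2.5)/7 = 0.5.
f(2.5) = -9.75, f(3) = -26, f(3.5) = -50.25, f(4) = -84, f(4.5) = -128.75, f(5) = -186, f(5.5) = -257.25, f(6) = -344.
T_7 = (Δu/2)·[f(u_0) + 2f(u_1) + ... + 2f(u_{6}) + f(u_7)].
Sum = -454.5625.

-454.5625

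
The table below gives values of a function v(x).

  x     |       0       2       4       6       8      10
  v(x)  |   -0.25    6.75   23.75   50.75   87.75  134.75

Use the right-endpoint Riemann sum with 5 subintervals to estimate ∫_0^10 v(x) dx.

Δx = 2.
Sum = 2·[6.75 + 23.75 + 50.75 + 87.75 + 134.75] = 607.5.

607.5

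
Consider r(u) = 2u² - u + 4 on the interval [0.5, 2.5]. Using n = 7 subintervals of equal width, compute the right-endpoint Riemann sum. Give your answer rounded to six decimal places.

Δu = (2.5 − 0.5)/7 = 2/7.
Right endpoints: 11/14, 15/14, 19/14, 23/14, 27/14, 31/14, 2.5.
r(11/14) = 218/49, r(15/14) = 256/49, r(19/14) = 310/49, r(23/14) = 380/49, r(27/14) = 466/49, r(31/14) = 568/49, r(2.5) = 14.
Sum = Δu · [r(11/14) + r(15/14) + r(19/14) + ...].
Sum ≈ 16.816327.

16.816327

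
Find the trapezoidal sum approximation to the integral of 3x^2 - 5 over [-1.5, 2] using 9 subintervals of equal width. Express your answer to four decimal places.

Δx = (2 − (-1.5))/9 = 7/18.
f(-1.5) = 1.75, f(-10/9) = -35/27, f(-13/18) = -371/108, f(-1/3) = -14/3, f(1/18) = -539/108, f(4/9) = -119/27, f(5/6) = -35/12, f(11/9) = -14/27, f(29/18) = 301/108, f(2) = 7.
T_9 = (Δx/2)·[f(x_0) + 2f(x_1) + ... + 2f(x_{8}) + f(x_9)].
Sum ≈ -5.8603.

-5.8603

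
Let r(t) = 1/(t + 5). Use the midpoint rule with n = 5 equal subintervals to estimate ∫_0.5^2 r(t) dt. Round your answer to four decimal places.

Δt = (2 − 0.5)/5 = 0.3.
Midpoints: 0.65, 0.95, 1.25, 1.55, 1.85.
r(0.65) = 20/113, r(0.95) = 20/119, r(1.25) = 0.16, r(1.55) = 20/131, r(1.85) = 20/137.
Sum = Δt · [r(0.65) + r(0.95) + r(1.25) + r(1.55) + r(1.85)].
Sum ≈ 0.2411.

0.2411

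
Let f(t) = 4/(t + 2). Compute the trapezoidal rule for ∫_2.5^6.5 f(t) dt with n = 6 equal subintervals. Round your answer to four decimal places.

2.5492

Δt = (6.5 − 2.5)/6 = 2/3.
f(2.5) = 8/9, f(19/6) = 24/31, f(23/6) = 24/35, f(4.5) = 8/13, f(31/6) = 24/43, f(35/6) = 24/47, f(6.5) = 8/17.
T_6 = (Δt/2)·[f(t_0) + 2f(t_1) + ... + 2f(t_{5}) + f(t_6)].
Sum ≈ 2.5492.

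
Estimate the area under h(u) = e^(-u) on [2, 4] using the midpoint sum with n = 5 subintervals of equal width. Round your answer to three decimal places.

Δu = (4 − 2)/5 = 0.4.
Midpoints: 2.2, 2.6, 3, 3.4, 3.8.
h(2.2) ≈ 0.111, h(2.6) ≈ 0.074, h(3) ≈ 0.050, h(3.4) ≈ 0.033, h(3.8) ≈ 0.022.
Sum = Δu · [h(2.2) + h(2.6) + h(3) + h(3.4) + h(3.8)].
Sum ≈ 0.116.

0.116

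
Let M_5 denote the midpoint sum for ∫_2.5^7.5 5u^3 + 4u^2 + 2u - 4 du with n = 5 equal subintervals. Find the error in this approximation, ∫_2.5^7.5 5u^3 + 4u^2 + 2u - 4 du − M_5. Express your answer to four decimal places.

Exact integral: ∫_2.5^7.5 f(u) du ≈ 4477.916667.
M_5 = 4445.
Error ≈ 4477.916667 − 4445 ≈ 32.9167.

32.9167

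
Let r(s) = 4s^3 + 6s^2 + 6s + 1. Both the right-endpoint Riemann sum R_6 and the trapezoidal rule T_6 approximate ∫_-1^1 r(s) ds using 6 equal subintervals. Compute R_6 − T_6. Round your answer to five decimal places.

3.33333

R_6 ≈ 9.5555556.
T_6 ≈ 6.2222222.
R_6 − T_6 ≈ 3.33333.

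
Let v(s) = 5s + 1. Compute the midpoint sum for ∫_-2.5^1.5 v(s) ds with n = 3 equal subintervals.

-6

Δs = (1.5 − (-2.5))/3 = 4/3.
Midpoints: -11/6, -0.5, 5/6.
v(-11/6) = -49/6, v(-0.5) = -1.5, v(5/6) = 31/6.
Sum = Δs · [v(-11/6) + v(-0.5) + v(5/6)].
Sum = -6.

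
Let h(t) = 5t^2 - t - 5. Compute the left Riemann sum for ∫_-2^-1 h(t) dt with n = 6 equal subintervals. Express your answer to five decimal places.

9.52315

Δt = (-1 − (-2))/6 = 1/6.
Left endpoints: -2, -11/6, -5/3, -1.5, -4/3, -7/6.
h(-2) = 17, h(-11/6) = 491/36, h(-5/3) = 95/9, h(-1.5) = 7.75, h(-4/3) = 47/9, h(-7/6) = 107/36.
Sum = Δt · [h(-2) + h(-11/6) + h(-5/3) + ...].
Sum ≈ 9.52315.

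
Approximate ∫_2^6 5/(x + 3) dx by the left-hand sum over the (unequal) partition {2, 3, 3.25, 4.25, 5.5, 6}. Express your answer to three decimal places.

3.165

Subinterval widths: 1, 0.25, 1, 1.25, 0.5.
Left endpoints: 2, 3, 3.25, 4.25, 5.5.
f(2) = 1, f(3) = 5/6, f(3.25) = 0.8, f(4.25) = 20/29, f(5.5) = 10/17.
Sum = Σ Δx_i · f(x_i).
Sum ≈ 3.165.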